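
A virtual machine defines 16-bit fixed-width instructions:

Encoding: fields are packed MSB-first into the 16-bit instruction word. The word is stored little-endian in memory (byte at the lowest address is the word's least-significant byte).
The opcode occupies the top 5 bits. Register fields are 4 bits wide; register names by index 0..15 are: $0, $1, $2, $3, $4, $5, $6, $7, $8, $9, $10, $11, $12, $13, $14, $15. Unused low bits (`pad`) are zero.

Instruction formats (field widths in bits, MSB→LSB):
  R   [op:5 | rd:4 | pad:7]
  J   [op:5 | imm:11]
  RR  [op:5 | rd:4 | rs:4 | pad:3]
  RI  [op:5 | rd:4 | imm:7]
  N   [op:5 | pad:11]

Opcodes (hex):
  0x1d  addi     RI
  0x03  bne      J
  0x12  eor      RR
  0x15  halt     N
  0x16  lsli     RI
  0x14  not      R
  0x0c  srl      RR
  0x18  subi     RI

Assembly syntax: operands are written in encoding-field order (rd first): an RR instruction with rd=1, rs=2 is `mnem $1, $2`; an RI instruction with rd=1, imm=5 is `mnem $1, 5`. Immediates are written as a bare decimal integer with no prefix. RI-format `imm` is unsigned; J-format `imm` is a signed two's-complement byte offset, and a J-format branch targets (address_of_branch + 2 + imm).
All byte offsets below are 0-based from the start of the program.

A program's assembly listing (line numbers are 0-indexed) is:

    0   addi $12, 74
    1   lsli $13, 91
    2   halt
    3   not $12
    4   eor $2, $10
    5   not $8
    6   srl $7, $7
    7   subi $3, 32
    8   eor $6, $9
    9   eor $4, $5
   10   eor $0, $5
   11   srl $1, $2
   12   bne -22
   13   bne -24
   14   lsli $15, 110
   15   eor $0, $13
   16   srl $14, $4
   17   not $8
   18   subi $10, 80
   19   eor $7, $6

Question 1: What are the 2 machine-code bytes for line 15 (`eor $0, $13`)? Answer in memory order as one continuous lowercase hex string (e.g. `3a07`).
L15: eor op=0x12:5|rd=0:4|rs=13:4|pad=0:3 ⇒ 0x9068 ⇒ little 68 90

6890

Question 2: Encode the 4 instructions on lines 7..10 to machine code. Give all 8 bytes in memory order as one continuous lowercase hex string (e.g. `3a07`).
7. subi fields op=0x18:5|rd=3:4|imm=32:7 → word c1a0h → a0 c1
8. eor fields op=0x12:5|rd=6:4|rs=9:4|pad=0:3 → word 9348h → 48 93
9. eor fields op=0x12:5|rd=4:4|rs=5:4|pad=0:3 → word 9228h → 28 92
10. eor fields op=0x12:5|rd=0:4|rs=5:4|pad=0:3 → word 9028h → 28 90

a0c1489328922890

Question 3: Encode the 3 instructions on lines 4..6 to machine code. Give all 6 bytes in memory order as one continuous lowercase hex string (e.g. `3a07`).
509100a4b863

line 4 (eor): pack op=0x12:5|rd=2:4|rs=10:4|pad=0:3 = 0x9150; little→ 50 91
line 5 (not): pack op=0x14:5|rd=8:4|pad=0:7 = 0xa400; little→ 00 a4
line 6 (srl): pack op=0xc:5|rd=7:4|rs=7:4|pad=0:3 = 0x63b8; little→ b8 63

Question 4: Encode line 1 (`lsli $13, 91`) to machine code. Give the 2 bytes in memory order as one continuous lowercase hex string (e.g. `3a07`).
dbb6

line 1 (lsli): pack op=0x16:5|rd=13:4|imm=91:7 = 0xb6db; little→ db b6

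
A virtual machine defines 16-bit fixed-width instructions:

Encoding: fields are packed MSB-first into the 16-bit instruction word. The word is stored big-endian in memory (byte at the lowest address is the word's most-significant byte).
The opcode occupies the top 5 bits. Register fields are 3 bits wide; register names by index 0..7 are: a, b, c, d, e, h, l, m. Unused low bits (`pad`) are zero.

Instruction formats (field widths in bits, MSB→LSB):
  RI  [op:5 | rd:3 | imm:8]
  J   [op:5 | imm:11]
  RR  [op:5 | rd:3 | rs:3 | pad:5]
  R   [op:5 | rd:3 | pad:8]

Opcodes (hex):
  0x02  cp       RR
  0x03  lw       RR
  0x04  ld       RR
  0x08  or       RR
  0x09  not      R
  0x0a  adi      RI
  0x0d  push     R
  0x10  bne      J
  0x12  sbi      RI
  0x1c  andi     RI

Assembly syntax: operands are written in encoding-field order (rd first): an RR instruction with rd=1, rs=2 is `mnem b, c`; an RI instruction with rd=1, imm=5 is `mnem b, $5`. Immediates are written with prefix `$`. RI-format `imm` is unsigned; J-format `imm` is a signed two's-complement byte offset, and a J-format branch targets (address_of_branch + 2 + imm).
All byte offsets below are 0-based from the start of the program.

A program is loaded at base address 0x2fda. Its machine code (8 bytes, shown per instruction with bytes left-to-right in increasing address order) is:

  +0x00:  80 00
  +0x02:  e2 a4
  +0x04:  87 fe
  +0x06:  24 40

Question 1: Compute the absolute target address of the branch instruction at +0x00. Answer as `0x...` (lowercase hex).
@+00  big-endian(80 00) = 0x8000
  opcode bits[15:11]=0x10: bne/J
  [10:0] imm=0 = $0
  target = base 0x2fda + off 0x00 + 2 + imm 0 = 0x2fdc

0x2fdc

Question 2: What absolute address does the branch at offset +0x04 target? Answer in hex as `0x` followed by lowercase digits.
[04] 87 fe → 0x87fe
  op=0x87fe>>11=0x10 ⇒ bne (J)
  imm: (w>>0)&0x7ff=0x7fe (s11→-2) → $-2
  target = base 0x2fda + off 0x04 + 2 + imm -2 = 0x2fde

0x2fde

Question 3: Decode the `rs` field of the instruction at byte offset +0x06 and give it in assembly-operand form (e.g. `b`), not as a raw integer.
+0x06: 24 40 ⇒ word 0x2440 (big)
  top 5b → 0x4 → ld [RR]
  [10:8] rd=4 = e
  [7:5] rs=2 = c

c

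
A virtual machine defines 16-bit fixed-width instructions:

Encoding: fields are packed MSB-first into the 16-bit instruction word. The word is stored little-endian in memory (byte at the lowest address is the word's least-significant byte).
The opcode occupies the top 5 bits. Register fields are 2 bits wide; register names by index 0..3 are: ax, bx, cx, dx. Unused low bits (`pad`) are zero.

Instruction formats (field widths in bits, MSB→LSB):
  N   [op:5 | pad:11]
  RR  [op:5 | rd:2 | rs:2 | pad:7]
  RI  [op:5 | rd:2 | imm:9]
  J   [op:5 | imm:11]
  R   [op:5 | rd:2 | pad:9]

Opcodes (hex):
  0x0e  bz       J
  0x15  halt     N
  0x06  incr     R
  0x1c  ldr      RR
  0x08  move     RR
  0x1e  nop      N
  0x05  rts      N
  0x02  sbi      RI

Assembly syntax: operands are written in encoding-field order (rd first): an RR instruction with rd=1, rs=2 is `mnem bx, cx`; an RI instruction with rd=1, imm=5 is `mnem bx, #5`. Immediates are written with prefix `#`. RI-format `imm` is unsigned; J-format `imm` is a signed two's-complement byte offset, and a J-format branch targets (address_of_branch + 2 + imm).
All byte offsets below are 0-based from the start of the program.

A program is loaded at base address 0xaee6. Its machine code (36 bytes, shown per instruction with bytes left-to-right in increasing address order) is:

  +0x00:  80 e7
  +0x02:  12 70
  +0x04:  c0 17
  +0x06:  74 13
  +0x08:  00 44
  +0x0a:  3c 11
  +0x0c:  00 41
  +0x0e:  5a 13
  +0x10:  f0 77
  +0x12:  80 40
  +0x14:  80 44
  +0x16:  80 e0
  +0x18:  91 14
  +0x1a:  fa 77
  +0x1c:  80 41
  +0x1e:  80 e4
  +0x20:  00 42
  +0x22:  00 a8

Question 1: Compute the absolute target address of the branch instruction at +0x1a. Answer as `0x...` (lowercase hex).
@+1a  little-endian(fa 77) = 0x77fa
  op=0x77fa>>11=0xe ⇒ bz (J)
  [10:0] imm=2042 (s11→-6) = #-6
  target = base 0xaee6 + off 0x1a + 2 + imm -6 = 0xaefc

0xaefc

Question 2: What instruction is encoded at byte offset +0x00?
ldr dx, dx

off 0x00: read 80 e7 as little → 0xe780
  op=0xe780>>11=0x1c ⇒ ldr (RR)
  rd: (w>>9)&0x3=0x3 → dx
  rs: (w>>7)&0x3=0x3 → dx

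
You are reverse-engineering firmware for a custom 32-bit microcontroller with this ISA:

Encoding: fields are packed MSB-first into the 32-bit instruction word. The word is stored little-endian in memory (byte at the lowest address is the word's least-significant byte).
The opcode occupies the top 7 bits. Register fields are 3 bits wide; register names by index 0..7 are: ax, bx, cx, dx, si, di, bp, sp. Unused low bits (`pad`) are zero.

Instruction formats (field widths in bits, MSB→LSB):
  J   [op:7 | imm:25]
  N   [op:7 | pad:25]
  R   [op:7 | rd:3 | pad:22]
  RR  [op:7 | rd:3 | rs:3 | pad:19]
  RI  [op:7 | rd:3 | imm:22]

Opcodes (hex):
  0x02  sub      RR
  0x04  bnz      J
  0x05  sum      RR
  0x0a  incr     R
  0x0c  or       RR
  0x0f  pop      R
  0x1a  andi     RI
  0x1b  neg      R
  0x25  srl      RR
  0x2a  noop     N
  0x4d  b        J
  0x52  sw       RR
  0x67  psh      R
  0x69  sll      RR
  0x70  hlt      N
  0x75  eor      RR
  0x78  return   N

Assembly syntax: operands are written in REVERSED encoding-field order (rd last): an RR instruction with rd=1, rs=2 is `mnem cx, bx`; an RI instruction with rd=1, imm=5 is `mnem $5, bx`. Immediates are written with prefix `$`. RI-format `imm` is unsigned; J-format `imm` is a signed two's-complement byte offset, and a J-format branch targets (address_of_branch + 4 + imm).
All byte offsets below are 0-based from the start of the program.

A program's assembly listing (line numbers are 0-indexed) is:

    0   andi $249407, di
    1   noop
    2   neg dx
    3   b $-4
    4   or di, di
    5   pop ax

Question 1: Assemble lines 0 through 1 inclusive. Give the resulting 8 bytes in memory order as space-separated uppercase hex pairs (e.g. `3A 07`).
3F CE 43 35 00 00 00 54

line 0 (andi): pack op=0x1a:7|rd=5:3|imm=249407:22 = 0x3543ce3f; little→ 3f ce 43 35
line 1 (noop): pack op=0x2a:7|pad=0:25 = 0x54000000; little→ 00 00 00 54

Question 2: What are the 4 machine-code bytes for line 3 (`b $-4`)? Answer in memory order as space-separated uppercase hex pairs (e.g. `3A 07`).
L3: b op=0x4d:7|imm=-4:25 ⇒ 0x9bfffffc ⇒ little fc ff ff 9b

FC FF FF 9B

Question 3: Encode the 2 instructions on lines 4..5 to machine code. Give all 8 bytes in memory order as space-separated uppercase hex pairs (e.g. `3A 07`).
00 00 68 19 00 00 00 1E

L4: or op=0xc:7|rd=5:3|rs=5:3|pad=0:19 ⇒ 0x19680000 ⇒ little 00 00 68 19
L5: pop op=0xf:7|rd=0:3|pad=0:22 ⇒ 0x1e000000 ⇒ little 00 00 00 1e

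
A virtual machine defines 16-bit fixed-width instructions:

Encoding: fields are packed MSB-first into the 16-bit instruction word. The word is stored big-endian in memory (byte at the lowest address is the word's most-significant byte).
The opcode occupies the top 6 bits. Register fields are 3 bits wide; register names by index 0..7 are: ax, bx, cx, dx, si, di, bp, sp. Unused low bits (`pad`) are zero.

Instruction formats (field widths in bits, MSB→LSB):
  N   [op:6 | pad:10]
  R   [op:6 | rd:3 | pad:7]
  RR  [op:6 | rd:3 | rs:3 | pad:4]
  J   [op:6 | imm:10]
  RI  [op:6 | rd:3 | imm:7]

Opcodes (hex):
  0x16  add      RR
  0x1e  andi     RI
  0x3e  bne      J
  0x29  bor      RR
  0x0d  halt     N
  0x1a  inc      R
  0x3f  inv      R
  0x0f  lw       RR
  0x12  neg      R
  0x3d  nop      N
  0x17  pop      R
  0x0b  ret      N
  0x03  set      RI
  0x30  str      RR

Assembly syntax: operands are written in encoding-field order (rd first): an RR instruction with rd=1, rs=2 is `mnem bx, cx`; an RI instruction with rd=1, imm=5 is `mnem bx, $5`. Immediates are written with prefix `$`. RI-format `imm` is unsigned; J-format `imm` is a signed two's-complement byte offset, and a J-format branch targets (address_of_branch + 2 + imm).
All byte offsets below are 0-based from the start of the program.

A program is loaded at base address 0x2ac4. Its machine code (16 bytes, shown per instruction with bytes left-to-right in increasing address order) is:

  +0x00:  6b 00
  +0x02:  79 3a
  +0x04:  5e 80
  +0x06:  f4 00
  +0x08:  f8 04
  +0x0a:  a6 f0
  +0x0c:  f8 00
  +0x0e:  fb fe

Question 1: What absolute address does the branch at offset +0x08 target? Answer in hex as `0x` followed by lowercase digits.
0x2ad2

@+08  big-endian(f8 04) = 0xf804
  top 6b → 0x3e → bne [J]
  imm: (w>>0)&0x3ff=0x4 → $4
  target = base 0x2ac4 + off 0x08 + 2 + imm 4 = 0x2ad2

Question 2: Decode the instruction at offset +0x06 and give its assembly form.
off 0x06: read f4 00 as big → 0xf400
  op=0xf400>>10=0x3d ⇒ nop (N)

nop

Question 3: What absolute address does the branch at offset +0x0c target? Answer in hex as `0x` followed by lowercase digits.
0x2ad2

+0x0c: f8 00 ⇒ word 0xf800 (big)
  opcode bits[15:10]=0x3e: bne/J
  [9:0] imm=0 = $0
  target = base 0x2ac4 + off 0x0c + 2 + imm 0 = 0x2ad2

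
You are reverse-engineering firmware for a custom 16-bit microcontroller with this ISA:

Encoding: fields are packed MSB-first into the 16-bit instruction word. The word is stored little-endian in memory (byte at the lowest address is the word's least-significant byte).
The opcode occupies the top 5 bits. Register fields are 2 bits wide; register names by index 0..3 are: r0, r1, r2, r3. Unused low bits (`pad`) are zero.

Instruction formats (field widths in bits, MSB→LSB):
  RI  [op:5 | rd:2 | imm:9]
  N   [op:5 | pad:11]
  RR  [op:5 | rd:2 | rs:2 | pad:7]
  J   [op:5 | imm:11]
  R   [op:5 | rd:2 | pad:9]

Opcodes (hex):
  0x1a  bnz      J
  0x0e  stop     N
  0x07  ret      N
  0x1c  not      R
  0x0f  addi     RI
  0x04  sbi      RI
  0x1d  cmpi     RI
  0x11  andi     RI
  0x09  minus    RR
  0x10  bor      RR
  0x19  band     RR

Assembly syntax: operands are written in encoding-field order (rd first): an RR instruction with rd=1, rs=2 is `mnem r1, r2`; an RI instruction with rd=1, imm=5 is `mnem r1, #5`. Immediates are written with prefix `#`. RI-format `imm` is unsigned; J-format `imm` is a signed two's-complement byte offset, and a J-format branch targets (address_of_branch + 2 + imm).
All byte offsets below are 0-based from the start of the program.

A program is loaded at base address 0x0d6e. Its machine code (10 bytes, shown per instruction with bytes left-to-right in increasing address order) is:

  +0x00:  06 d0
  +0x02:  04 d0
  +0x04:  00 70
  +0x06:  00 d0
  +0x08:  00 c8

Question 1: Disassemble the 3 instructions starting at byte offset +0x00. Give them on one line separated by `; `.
[00] 06 d0 → 0xd006
  opcode bits[15:11]=0x1a: bnz/J
  imm: (w>>0)&0x7ff=0x6 → #6
[02] 04 d0 → 0xd004
  opcode bits[15:11]=0x1a: bnz/J
  imm: (w>>0)&0x7ff=0x4 → #4
[04] 00 70 → 0x7000
  opcode bits[15:11]=0xe: stop/N

bnz #6; bnz #4; stop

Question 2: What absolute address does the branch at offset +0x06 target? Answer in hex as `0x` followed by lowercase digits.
0x0d76

off 0x06: read 00 d0 as little → 0xd000
  top 5b → 0x1a → bnz [J]
  imm@[10:0]=0x0 ⇒ #0
  target = base 0x0d6e + off 0x06 + 2 + imm 0 = 0x0d76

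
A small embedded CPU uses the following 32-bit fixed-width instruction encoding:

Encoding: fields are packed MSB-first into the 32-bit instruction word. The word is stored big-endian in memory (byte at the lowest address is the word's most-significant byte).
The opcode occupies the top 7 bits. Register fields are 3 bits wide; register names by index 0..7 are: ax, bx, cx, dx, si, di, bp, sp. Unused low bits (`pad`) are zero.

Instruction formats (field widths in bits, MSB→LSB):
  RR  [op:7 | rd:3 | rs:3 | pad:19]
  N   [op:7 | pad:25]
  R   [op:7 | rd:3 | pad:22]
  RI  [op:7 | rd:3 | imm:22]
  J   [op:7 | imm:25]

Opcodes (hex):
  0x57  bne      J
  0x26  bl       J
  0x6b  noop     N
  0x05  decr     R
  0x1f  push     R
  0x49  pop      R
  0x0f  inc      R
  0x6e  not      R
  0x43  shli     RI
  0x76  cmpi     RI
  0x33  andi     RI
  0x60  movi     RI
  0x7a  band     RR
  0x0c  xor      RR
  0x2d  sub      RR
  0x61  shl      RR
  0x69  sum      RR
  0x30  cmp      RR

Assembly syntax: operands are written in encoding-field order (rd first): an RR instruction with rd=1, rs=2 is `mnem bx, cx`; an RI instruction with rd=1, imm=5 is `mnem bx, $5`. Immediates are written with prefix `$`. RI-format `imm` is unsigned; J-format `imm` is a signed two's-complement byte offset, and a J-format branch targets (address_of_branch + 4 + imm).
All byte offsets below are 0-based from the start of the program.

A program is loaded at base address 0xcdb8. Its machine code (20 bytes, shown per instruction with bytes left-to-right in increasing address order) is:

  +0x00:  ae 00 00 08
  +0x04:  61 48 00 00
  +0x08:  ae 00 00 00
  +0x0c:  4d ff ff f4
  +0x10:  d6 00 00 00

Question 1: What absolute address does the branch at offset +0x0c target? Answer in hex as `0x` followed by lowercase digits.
0xcdbc

@+0c  big-endian(4d ff ff f4) = 0x4dfffff4
  top 7b → 0x26 → bl [J]
  imm: (w>>0)&0x1ffffff=0x1fffff4 (s25→-12) → $-12
  target = base 0xcdb8 + off 0x0c + 4 + imm -12 = 0xcdbc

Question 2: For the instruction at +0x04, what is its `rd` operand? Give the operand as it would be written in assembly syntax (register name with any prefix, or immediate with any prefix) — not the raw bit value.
di

+0x04: 61 48 00 00 ⇒ word 0x61480000 (big)
  top 7b → 0x30 → cmp [RR]
  [24:22] rd=5 = di
  [21:19] rs=1 = bx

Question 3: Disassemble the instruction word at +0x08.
bne $0

[08] ae 00 00 00 → 0xae000000
  opcode bits[31:25]=0x57: bne/J
  imm: (w>>0)&0x1ffffff=0x0 → $0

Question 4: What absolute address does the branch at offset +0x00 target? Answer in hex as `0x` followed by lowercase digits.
0xcdc4

@+00  big-endian(ae 00 00 08) = 0xae000008
  op=0xae000008>>25=0x57 ⇒ bne (J)
  imm: (w>>0)&0x1ffffff=0x8 → $8
  target = base 0xcdb8 + off 0x00 + 4 + imm 8 = 0xcdc4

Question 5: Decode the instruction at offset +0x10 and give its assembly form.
off 0x10: read d6 00 00 00 as big → 0xd6000000
  opcode bits[31:25]=0x6b: noop/N

noop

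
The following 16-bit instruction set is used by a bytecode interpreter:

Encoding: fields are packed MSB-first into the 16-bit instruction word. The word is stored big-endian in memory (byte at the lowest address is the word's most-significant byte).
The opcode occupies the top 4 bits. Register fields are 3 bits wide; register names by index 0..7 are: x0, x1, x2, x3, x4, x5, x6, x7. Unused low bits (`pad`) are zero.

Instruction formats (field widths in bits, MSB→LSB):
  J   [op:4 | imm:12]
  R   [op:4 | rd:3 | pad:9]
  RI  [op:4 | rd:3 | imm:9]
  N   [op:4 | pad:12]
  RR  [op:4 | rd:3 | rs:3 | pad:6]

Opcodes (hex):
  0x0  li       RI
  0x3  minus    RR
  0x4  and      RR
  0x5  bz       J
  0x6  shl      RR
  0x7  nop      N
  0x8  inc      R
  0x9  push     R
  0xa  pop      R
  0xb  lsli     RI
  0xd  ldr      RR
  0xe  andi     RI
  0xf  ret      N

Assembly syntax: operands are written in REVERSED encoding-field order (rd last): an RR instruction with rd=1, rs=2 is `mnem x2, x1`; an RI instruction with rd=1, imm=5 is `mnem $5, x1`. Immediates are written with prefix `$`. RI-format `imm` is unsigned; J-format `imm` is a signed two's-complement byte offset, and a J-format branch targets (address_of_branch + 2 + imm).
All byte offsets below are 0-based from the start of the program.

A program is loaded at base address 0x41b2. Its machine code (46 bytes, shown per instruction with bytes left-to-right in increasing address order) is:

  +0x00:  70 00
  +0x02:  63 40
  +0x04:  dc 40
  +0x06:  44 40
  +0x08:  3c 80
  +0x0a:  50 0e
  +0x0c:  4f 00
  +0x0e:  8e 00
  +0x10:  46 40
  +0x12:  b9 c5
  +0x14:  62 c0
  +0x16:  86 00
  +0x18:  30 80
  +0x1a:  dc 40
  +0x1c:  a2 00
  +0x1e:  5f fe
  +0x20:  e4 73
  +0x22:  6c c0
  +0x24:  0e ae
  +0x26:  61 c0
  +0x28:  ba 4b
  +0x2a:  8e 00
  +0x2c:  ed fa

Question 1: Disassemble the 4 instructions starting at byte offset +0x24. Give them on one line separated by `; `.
li $174, x7; shl x7, x0; lsli $75, x5; inc x7

off 0x24: read 0e ae as big → 0x0eae
  op=0x0eae>>12=0x0 ⇒ li (RI)
  [11:9] rd=7 = x7
  [8:0] imm=174 = $174
off 0x26: read 61 c0 as big → 0x61c0
  op=0x61c0>>12=0x6 ⇒ shl (RR)
  [11:9] rd=0 = x0
  [8:6] rs=7 = x7
off 0x28: read ba 4b as big → 0xba4b
  op=0xba4b>>12=0xb ⇒ lsli (RI)
  [11:9] rd=5 = x5
  [8:0] imm=75 = $75
off 0x2a: read 8e 00 as big → 0x8e00
  op=0x8e00>>12=0x8 ⇒ inc (R)
  [11:9] rd=7 = x7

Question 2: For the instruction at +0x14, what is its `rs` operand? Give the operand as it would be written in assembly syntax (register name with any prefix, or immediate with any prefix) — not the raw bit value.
off 0x14: read 62 c0 as big → 0x62c0
  op=0x62c0>>12=0x6 ⇒ shl (RR)
  rd: (w>>9)&0x7=0x1 → x1
  rs: (w>>6)&0x7=0x3 → x3

x3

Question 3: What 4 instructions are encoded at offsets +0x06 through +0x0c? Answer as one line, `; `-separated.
and x1, x2; minus x2, x6; bz $14; and x4, x7

off 0x06: read 44 40 as big → 0x4440
  op=0x4440>>12=0x4 ⇒ and (RR)
  [11:9] rd=2 = x2
  [8:6] rs=1 = x1
off 0x08: read 3c 80 as big → 0x3c80
  op=0x3c80>>12=0x3 ⇒ minus (RR)
  [11:9] rd=6 = x6
  [8:6] rs=2 = x2
off 0x0a: read 50 0e as big → 0x500e
  op=0x500e>>12=0x5 ⇒ bz (J)
  [11:0] imm=14 = $14
off 0x0c: read 4f 00 as big → 0x4f00
  op=0x4f00>>12=0x4 ⇒ and (RR)
  [11:9] rd=7 = x7
  [8:6] rs=4 = x4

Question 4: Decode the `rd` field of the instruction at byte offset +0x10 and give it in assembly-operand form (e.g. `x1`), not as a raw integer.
off 0x10: read 46 40 as big → 0x4640
  op=0x4640>>12=0x4 ⇒ and (RR)
  rd: (w>>9)&0x7=0x3 → x3
  rs: (w>>6)&0x7=0x1 → x1

x3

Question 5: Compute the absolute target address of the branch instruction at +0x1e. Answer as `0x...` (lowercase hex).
0x41d0

@+1e  big-endian(5f fe) = 0x5ffe
  op=0x5ffe>>12=0x5 ⇒ bz (J)
  imm@[11:0]=0xffe (s12→-2) ⇒ $-2
  target = base 0x41b2 + off 0x1e + 2 + imm -2 = 0x41d0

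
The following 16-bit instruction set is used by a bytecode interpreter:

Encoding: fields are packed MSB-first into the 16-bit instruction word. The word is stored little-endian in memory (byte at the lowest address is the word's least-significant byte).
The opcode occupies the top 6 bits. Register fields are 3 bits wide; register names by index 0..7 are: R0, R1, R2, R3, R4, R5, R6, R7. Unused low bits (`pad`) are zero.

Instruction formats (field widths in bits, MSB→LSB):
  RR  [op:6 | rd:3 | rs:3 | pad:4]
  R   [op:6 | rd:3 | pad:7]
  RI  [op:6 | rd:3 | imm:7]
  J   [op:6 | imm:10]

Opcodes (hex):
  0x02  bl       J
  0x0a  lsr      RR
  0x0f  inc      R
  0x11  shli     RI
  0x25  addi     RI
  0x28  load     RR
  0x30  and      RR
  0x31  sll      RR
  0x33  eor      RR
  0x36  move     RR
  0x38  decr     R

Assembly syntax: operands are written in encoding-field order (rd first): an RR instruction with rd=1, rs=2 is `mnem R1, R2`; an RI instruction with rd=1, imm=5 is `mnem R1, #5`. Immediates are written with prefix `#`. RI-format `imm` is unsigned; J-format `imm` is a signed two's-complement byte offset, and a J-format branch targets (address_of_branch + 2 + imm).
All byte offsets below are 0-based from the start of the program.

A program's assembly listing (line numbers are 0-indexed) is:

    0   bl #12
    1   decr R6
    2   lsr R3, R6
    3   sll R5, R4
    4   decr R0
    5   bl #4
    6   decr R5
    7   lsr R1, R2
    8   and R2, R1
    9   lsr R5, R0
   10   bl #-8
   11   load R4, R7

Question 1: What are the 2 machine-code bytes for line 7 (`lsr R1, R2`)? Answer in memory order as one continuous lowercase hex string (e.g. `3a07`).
L7: lsr op=0xa:6|rd=1:3|rs=2:3|pad=0:4 ⇒ 0x28a0 ⇒ little a0 28

a028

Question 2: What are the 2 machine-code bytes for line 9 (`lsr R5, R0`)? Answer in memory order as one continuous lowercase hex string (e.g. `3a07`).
line 9 (lsr): pack op=0xa:6|rd=5:3|rs=0:3|pad=0:4 = 0x2a80; little→ 80 2a

802a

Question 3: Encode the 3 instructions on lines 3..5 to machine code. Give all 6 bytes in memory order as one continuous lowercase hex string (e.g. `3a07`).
c0c600e00408

L3: sll op=0x31:6|rd=5:3|rs=4:3|pad=0:4 ⇒ 0xc6c0 ⇒ little c0 c6
L4: decr op=0x38:6|rd=0:3|pad=0:7 ⇒ 0xe000 ⇒ little 00 e0
L5: bl op=0x2:6|imm=4:10 ⇒ 0x0804 ⇒ little 04 08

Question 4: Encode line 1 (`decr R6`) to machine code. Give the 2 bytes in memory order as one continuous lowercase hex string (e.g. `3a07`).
00e3

line 1 (decr): pack op=0x38:6|rd=6:3|pad=0:7 = 0xe300; little→ 00 e3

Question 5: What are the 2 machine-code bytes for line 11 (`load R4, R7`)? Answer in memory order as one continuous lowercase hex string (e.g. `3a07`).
L11: load op=0x28:6|rd=4:3|rs=7:3|pad=0:4 ⇒ 0xa270 ⇒ little 70 a2

70a2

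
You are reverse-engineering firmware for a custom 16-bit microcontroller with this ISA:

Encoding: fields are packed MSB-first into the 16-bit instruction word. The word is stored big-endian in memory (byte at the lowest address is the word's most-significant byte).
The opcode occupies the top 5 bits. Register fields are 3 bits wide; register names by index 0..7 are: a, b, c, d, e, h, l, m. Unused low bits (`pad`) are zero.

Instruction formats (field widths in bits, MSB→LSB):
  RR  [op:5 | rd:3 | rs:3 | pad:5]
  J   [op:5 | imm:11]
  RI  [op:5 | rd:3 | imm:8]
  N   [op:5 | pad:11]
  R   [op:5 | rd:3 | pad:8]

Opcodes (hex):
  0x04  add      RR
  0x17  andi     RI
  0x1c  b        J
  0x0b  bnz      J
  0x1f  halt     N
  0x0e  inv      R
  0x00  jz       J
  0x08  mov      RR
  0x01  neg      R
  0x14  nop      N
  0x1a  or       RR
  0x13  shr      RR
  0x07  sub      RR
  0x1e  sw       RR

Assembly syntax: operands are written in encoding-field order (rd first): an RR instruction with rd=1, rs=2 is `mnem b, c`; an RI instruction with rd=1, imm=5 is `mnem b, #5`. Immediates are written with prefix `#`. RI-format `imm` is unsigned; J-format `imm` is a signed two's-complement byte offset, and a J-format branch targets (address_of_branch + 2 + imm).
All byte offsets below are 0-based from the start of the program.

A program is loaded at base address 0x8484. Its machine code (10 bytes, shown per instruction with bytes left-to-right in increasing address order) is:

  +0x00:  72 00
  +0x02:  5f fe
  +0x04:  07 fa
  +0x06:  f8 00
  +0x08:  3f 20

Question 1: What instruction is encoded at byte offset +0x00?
off 0x00: read 72 00 as big → 0x7200
  opcode bits[15:11]=0xe: inv/R
  rd: (w>>8)&0x7=0x2 → c

inv c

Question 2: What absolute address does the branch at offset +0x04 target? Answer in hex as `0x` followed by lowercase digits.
off 0x04: read 07 fa as big → 0x07fa
  op=0x07fa>>11=0x0 ⇒ jz (J)
  imm: (w>>0)&0x7ff=0x7fa (s11→-6) → #-6
  target = base 0x8484 + off 0x04 + 2 + imm -6 = 0x8484

0x8484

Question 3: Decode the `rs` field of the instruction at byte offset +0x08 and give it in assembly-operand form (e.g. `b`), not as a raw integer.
b

+0x08: 3f 20 ⇒ word 0x3f20 (big)
  op=0x3f20>>11=0x7 ⇒ sub (RR)
  [10:8] rd=7 = m
  [7:5] rs=1 = b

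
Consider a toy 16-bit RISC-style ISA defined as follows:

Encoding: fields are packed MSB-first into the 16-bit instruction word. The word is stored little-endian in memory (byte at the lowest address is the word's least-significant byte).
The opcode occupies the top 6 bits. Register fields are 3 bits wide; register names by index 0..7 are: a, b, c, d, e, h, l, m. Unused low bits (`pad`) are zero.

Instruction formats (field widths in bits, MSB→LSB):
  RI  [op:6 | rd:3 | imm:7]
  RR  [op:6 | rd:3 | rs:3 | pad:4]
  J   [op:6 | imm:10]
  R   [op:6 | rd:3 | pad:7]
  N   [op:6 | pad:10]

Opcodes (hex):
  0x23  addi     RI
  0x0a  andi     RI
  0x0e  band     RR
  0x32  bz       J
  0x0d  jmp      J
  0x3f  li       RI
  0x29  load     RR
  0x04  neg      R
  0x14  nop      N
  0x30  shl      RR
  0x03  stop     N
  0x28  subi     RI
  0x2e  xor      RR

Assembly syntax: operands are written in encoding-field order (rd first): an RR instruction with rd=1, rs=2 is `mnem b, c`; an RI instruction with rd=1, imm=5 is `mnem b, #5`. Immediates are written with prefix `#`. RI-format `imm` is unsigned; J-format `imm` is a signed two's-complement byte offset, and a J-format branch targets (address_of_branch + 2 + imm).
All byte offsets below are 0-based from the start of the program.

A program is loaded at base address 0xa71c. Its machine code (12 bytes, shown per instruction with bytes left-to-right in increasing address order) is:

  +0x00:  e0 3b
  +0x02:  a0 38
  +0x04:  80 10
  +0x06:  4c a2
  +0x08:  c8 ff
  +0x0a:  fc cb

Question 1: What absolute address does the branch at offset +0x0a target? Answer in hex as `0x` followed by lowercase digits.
0xa724

+0x0a: fc cb ⇒ word 0xcbfc (little)
  op=0xcbfc>>10=0x32 ⇒ bz (J)
  [9:0] imm=1020 (s10→-4) = #-4
  target = base 0xa71c + off 0x0a + 2 + imm -4 = 0xa724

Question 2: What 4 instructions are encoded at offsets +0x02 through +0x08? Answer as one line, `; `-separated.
band b, c; neg b; subi e, #76; li m, #72

[02] a0 38 → 0x38a0
  op=0x38a0>>10=0xe ⇒ band (RR)
  rd: (w>>7)&0x7=0x1 → b
  rs: (w>>4)&0x7=0x2 → c
[04] 80 10 → 0x1080
  op=0x1080>>10=0x4 ⇒ neg (R)
  rd: (w>>7)&0x7=0x1 → b
[06] 4c a2 → 0xa24c
  op=0xa24c>>10=0x28 ⇒ subi (RI)
  rd: (w>>7)&0x7=0x4 → e
  imm: (w>>0)&0x7f=0x4c → #76
[08] c8 ff → 0xffc8
  op=0xffc8>>10=0x3f ⇒ li (RI)
  rd: (w>>7)&0x7=0x7 → m
  imm: (w>>0)&0x7f=0x48 → #72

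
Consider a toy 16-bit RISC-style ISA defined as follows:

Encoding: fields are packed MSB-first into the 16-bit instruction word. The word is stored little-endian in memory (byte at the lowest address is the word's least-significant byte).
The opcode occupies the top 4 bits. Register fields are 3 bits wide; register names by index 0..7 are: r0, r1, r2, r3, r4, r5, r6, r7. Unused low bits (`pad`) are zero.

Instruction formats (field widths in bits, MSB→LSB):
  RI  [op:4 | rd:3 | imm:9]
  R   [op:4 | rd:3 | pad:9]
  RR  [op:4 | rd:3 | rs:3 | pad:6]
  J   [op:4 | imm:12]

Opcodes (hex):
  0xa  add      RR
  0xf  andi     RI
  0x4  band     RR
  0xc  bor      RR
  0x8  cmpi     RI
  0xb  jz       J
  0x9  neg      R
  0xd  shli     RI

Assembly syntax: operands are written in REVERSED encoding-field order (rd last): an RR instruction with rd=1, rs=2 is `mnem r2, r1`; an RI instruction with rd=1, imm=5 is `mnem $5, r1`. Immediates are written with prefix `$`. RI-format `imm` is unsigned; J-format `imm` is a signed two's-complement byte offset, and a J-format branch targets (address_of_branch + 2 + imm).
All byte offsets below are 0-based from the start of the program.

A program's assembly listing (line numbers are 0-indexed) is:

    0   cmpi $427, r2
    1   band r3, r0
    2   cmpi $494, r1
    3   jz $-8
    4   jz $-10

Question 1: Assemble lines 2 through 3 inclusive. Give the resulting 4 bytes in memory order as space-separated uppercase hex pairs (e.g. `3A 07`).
L2: cmpi op=0x8:4|rd=1:3|imm=494:9 ⇒ 0x83ee ⇒ little ee 83
L3: jz op=0xb:4|imm=-8:12 ⇒ 0xbff8 ⇒ little f8 bf

EE 83 F8 BF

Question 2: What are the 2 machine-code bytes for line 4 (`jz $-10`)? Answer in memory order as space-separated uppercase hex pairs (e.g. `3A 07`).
F6 BF

L4: jz op=0xb:4|imm=-10:12 ⇒ 0xbff6 ⇒ little f6 bf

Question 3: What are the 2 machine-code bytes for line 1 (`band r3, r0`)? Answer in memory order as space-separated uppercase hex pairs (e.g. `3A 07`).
1. band fields op=0x4:4|rd=0:3|rs=3:3|pad=0:6 → word 40c0h → c0 40

C0 40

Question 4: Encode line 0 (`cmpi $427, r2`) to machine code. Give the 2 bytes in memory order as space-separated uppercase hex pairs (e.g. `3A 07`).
AB 85

line 0 (cmpi): pack op=0x8:4|rd=2:3|imm=427:9 = 0x85ab; little→ ab 85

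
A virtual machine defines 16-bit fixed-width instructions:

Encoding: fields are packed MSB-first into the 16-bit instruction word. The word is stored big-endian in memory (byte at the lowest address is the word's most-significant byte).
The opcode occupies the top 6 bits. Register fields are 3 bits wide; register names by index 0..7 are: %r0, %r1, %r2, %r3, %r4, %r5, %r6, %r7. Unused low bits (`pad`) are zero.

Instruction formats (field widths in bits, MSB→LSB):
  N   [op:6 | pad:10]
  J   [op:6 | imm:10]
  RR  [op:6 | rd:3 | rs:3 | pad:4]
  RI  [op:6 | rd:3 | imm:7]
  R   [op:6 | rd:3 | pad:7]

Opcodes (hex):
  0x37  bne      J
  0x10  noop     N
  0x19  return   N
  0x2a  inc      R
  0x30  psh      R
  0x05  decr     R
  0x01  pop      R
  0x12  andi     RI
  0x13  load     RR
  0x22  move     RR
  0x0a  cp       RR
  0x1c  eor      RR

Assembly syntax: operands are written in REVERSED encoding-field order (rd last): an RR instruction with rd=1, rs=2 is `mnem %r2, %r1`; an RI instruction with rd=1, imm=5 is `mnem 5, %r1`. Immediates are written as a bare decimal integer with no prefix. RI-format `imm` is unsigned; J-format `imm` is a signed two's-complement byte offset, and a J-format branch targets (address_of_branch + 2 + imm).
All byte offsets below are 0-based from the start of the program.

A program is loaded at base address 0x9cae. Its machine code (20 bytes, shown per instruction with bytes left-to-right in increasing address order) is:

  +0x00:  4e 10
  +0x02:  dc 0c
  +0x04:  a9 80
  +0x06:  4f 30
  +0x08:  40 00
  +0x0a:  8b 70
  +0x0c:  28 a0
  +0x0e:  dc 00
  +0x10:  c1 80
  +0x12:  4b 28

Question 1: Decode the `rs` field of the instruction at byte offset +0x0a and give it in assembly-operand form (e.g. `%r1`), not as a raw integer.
%r7

[0a] 8b 70 → 0x8b70
  op=0x8b70>>10=0x22 ⇒ move (RR)
  [9:7] rd=6 = %r6
  [6:4] rs=7 = %r7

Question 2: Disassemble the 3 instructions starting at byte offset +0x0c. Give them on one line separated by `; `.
off 0x0c: read 28 a0 as big → 0x28a0
  top 6b → 0xa → cp [RR]
  [9:7] rd=1 = %r1
  [6:4] rs=2 = %r2
off 0x0e: read dc 00 as big → 0xdc00
  top 6b → 0x37 → bne [J]
  [9:0] imm=0 = 0
off 0x10: read c1 80 as big → 0xc180
  top 6b → 0x30 → psh [R]
  [9:7] rd=3 = %r3

cp %r2, %r1; bne 0; psh %r3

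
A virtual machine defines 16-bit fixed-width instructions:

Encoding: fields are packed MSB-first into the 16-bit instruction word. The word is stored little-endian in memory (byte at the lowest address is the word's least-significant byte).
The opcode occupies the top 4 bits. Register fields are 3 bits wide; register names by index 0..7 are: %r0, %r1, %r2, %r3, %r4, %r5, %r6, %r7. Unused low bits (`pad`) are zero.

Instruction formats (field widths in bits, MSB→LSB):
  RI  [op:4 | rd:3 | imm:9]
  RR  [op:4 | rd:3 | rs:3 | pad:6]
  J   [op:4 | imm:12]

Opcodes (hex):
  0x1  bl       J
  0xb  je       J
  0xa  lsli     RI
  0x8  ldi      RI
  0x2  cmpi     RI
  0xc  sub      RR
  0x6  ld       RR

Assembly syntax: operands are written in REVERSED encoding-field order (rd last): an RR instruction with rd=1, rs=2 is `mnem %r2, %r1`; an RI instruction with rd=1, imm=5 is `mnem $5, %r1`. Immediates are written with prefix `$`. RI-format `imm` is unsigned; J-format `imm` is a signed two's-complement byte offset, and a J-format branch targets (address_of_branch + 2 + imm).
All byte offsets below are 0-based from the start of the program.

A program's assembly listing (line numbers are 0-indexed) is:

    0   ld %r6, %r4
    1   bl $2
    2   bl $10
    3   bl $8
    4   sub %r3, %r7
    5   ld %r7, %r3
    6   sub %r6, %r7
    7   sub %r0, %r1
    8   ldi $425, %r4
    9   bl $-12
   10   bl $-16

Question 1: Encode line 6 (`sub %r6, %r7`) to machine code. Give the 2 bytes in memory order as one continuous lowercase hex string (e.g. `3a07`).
line 6 (sub): pack op=0xc:4|rd=7:3|rs=6:3|pad=0:6 = 0xcf80; little→ 80 cf

80cf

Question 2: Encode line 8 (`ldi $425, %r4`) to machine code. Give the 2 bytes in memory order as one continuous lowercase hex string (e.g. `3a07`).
line 8 (ldi): pack op=0x8:4|rd=4:3|imm=425:9 = 0x89a9; little→ a9 89

a989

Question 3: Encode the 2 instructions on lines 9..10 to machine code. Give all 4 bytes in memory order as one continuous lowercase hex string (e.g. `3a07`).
L9: bl op=0x1:4|imm=-12:12 ⇒ 0x1ff4 ⇒ little f4 1f
L10: bl op=0x1:4|imm=-16:12 ⇒ 0x1ff0 ⇒ little f0 1f

f41ff01f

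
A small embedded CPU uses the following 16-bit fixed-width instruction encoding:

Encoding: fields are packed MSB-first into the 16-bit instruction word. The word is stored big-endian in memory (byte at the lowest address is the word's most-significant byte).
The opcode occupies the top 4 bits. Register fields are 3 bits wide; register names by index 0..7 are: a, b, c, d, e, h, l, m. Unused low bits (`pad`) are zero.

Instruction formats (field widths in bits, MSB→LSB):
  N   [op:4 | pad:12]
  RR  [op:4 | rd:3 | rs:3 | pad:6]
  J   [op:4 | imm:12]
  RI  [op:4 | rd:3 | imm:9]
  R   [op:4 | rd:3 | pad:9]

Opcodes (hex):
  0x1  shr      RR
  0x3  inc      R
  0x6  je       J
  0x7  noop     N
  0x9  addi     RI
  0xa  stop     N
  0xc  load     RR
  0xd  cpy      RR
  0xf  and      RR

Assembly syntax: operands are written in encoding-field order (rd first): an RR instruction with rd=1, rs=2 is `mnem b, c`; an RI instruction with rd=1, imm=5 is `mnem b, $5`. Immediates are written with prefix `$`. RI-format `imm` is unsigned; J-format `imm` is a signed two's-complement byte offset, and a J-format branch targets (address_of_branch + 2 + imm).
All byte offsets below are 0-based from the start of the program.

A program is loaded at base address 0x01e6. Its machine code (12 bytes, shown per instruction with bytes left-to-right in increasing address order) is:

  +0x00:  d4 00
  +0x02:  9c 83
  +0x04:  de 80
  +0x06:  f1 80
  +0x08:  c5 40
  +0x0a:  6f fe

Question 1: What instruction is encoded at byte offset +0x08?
load c, h

+0x08: c5 40 ⇒ word 0xc540 (big)
  opcode bits[15:12]=0xc: load/RR
  rd@[11:9]=0x2 ⇒ c
  rs@[8:6]=0x5 ⇒ h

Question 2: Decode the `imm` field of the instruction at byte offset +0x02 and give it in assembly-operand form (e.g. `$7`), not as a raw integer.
@+02  big-endian(9c 83) = 0x9c83
  op=0x9c83>>12=0x9 ⇒ addi (RI)
  rd: (w>>9)&0x7=0x6 → l
  imm: (w>>0)&0x1ff=0x83 → $131

$131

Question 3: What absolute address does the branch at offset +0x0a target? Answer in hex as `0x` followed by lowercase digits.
0x01f0

+0x0a: 6f fe ⇒ word 0x6ffe (big)
  op=0x6ffe>>12=0x6 ⇒ je (J)
  imm: (w>>0)&0xfff=0xffe (s12→-2) → $-2
  target = base 0x01e6 + off 0x0a + 2 + imm -2 = 0x01f0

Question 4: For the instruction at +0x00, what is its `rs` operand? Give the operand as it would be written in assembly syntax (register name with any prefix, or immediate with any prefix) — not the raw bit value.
a

+0x00: d4 00 ⇒ word 0xd400 (big)
  op=0xd400>>12=0xd ⇒ cpy (RR)
  rd@[11:9]=0x2 ⇒ c
  rs@[8:6]=0x0 ⇒ a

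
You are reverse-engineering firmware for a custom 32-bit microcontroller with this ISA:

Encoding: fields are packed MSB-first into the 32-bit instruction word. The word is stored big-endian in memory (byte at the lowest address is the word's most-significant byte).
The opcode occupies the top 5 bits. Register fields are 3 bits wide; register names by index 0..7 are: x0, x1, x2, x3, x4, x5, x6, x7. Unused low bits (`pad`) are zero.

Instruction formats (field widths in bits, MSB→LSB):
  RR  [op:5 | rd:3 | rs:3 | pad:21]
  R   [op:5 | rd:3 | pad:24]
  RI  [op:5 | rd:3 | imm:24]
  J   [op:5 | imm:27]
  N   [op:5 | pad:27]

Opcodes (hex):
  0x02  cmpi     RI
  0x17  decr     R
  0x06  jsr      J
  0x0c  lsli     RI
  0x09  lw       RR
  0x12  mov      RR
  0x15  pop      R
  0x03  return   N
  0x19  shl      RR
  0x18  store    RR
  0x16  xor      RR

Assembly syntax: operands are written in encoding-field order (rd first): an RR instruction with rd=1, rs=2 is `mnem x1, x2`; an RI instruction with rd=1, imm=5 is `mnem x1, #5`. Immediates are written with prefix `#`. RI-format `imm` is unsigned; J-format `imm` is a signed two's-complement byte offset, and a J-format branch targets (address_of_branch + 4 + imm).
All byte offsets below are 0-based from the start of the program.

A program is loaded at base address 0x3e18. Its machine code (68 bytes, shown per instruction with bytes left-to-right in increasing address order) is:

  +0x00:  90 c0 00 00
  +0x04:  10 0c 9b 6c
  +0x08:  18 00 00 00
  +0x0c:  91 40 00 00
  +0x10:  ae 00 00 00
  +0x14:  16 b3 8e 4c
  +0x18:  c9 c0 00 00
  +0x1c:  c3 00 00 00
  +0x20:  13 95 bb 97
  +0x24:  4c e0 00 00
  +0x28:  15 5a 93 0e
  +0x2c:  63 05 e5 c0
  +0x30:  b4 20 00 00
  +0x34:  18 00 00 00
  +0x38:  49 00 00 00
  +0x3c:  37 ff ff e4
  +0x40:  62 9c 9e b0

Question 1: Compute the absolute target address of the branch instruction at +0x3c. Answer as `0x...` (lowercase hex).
0x3e3c

+0x3c: 37 ff ff e4 ⇒ word 0x37ffffe4 (big)
  top 5b → 0x6 → jsr [J]
  [26:0] imm=134217700 (s27→-28) = #-28
  target = base 0x3e18 + off 0x3c + 4 + imm -28 = 0x3e3c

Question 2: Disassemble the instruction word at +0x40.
[40] 62 9c 9e b0 → 0x629c9eb0
  op=0x629c9eb0>>27=0xc ⇒ lsli (RI)
  [26:24] rd=2 = x2
  [23:0] imm=10264240 = #10264240

lsli x2, #10264240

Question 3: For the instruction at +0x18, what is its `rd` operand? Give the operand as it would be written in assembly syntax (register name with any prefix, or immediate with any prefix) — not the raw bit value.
@+18  big-endian(c9 c0 00 00) = 0xc9c00000
  op=0xc9c00000>>27=0x19 ⇒ shl (RR)
  [26:24] rd=1 = x1
  [23:21] rs=6 = x6

x1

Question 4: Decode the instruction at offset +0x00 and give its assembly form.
off 0x00: read 90 c0 00 00 as big → 0x90c00000
  op=0x90c00000>>27=0x12 ⇒ mov (RR)
  rd@[26:24]=0x0 ⇒ x0
  rs@[23:21]=0x6 ⇒ x6

mov x0, x6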